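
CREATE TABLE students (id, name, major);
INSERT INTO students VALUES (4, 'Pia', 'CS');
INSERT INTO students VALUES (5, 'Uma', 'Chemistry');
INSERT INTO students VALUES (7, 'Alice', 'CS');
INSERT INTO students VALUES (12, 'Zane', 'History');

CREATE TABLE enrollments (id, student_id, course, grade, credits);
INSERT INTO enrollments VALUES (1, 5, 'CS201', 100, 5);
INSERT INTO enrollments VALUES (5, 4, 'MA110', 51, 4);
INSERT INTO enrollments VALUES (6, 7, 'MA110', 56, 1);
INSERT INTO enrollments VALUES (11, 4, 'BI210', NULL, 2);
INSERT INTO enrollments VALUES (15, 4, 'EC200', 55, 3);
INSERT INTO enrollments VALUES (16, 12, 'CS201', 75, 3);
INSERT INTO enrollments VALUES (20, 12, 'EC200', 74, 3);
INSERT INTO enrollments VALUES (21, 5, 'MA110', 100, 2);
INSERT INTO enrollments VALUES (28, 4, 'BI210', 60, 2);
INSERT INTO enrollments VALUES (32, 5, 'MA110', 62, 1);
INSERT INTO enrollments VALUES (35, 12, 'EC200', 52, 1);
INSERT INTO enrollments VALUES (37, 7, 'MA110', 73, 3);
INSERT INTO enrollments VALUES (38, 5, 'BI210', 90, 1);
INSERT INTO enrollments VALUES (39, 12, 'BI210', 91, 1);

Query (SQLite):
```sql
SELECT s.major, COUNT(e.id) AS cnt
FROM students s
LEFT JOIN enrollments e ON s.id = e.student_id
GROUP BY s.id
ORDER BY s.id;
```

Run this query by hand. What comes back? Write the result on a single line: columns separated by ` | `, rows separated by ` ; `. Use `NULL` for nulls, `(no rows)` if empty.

LEFT JOIN keeps every students row; unmatched ones get NULL for enrollments columns.
Group by students.id and compute COUNT(e.id). COUNT(col) of an all-NULL group is 0.
  4: ids {5, 11, 15, 28} → COUNT(e.id)=4
  5: ids {1, 21, 32, 38} → COUNT(e.id)=4
  7: ids {6, 37} → COUNT(e.id)=2
  12: ids {16, 20, 35, 39} → COUNT(e.id)=4

CS | 4 ; Chemistry | 4 ; CS | 2 ; History | 4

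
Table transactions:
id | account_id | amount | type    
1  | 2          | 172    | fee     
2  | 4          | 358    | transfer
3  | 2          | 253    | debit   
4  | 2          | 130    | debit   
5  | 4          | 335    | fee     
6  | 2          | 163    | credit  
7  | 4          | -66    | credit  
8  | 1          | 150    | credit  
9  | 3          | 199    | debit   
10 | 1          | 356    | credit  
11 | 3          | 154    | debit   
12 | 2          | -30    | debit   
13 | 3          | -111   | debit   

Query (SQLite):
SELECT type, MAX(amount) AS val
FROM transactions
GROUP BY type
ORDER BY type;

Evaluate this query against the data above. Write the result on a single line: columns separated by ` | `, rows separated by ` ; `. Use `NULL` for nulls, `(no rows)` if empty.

Partition transactions by type; compute MAX(amount) within each group.
  credit: ids {6, 7, 8, 10} → MAX(amount)=356
  debit: ids {3, 4, 9, 11, 12, 13} → MAX(amount)=253
  fee: ids {1, 5} → MAX(amount)=335
  transfer: ids {2} → MAX(amount)=358

credit | 356 ; debit | 253 ; fee | 335 ; transfer | 358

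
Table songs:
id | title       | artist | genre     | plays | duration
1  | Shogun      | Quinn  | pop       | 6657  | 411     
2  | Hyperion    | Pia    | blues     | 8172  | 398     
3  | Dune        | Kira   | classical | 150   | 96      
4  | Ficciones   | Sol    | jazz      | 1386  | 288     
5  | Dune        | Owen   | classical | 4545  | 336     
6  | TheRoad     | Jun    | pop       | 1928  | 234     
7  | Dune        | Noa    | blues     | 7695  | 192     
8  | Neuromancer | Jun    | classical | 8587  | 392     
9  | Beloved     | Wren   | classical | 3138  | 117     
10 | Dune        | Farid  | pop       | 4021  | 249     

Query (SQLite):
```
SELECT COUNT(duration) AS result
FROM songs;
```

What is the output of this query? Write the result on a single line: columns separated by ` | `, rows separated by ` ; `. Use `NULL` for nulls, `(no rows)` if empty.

All duration values: [411, 398, 96, 288, 336, 234, 192, 392, 117, 249].
COUNT(duration) counts non-NULL values → 10.

10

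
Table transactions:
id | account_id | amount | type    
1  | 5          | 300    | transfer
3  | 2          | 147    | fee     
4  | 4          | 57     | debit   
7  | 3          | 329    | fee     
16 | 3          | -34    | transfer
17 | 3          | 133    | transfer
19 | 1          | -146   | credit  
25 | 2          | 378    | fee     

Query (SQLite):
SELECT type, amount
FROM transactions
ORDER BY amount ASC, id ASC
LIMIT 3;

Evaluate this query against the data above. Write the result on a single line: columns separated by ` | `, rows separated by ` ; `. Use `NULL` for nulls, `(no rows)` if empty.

credit | -146 ; transfer | -34 ; debit | 57

Sort by amount asc, tiebreak id asc: (-146, id=19), (-34, id=16), (57, id=4), (133, id=17), (147, id=3), (300, id=1) …. Take first 3.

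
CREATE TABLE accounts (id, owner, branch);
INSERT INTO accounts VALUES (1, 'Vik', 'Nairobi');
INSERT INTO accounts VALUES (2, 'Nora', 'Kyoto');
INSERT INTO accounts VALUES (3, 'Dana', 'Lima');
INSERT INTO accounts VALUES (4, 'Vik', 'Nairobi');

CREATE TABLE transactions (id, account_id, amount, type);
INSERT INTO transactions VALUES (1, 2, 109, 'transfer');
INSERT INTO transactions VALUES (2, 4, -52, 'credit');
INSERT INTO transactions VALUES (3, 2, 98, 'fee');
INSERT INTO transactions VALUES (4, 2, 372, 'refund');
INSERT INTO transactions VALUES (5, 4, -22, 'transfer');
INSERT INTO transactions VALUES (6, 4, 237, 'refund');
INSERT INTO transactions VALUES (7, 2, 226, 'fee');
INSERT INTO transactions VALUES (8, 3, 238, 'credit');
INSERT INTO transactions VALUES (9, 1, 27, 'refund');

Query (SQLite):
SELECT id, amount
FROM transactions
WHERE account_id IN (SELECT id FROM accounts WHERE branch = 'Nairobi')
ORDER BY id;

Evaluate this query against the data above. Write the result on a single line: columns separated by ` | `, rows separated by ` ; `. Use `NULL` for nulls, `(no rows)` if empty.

2 | -52 ; 5 | -22 ; 6 | 237 ; 9 | 27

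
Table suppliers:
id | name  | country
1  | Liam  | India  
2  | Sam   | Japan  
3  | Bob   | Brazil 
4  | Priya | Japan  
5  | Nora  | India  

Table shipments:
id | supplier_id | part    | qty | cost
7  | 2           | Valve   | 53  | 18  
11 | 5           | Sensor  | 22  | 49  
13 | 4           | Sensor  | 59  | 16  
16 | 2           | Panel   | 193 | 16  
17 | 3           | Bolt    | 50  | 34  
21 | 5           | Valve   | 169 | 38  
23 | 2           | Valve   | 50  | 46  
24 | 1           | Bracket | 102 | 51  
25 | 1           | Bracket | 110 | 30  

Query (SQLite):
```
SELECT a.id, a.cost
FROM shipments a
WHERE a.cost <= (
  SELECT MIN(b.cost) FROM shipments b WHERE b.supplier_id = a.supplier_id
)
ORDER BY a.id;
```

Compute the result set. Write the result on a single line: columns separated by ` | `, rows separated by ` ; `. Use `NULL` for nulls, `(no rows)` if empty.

For each shipments row a, compute MIN(cost) over rows sharing a.supplier_id.
Keep row a if a.cost <= that per-group MIN.
  supplier_id=1: MIN(cost) = 30
  supplier_id=2: MIN(cost) = 16
  supplier_id=3: MIN(cost) = 34
  supplier_id=4: MIN(cost) = 16
  supplier_id=5: MIN(cost) = 38

13 | 16 ; 16 | 16 ; 17 | 34 ; 21 | 38 ; 25 | 30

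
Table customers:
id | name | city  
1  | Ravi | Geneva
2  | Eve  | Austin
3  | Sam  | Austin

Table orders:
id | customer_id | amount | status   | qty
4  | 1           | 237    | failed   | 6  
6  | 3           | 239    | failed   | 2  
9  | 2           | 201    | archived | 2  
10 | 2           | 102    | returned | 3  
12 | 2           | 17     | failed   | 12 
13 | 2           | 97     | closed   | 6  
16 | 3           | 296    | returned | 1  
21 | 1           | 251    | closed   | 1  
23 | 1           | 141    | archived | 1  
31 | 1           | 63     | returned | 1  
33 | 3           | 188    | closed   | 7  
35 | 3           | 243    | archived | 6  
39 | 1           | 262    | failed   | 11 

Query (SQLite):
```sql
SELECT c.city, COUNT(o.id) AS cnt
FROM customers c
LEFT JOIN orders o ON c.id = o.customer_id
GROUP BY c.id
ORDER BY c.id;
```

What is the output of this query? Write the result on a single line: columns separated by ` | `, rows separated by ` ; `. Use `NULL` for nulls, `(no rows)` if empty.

LEFT JOIN keeps every customers row; unmatched ones get NULL for orders columns.
Group by customers.id and compute COUNT(o.id). COUNT(col) of an all-NULL group is 0.
  1: ids {4, 21, 23, 31, 39} → COUNT(o.id)=5
  2: ids {9, 10, 12, 13} → COUNT(o.id)=4
  3: ids {6, 16, 33, 35} → COUNT(o.id)=4

Geneva | 5 ; Austin | 4 ; Austin | 4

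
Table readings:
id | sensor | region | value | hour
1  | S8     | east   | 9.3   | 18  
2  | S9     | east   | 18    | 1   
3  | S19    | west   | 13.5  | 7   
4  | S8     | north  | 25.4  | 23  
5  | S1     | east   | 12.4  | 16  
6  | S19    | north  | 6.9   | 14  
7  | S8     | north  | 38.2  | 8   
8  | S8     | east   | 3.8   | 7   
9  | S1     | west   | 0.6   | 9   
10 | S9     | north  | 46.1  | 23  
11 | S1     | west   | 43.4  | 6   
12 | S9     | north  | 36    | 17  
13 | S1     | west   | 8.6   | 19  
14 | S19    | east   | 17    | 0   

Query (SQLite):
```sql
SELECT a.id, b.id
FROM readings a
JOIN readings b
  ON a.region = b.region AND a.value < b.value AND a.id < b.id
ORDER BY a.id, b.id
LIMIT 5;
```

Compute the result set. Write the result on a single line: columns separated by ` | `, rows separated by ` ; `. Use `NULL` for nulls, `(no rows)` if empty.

1 | 2 ; 1 | 5 ; 1 | 14 ; 3 | 11 ; 4 | 7

Pairs (a,b) with same region, a.value < b.value, a.id < b.id.
region groups: east:{1,2,5,8,14} north:{4,6,7,10,12} west:{3,9,11,13}
Ordered by (a.id, b.id); first 5.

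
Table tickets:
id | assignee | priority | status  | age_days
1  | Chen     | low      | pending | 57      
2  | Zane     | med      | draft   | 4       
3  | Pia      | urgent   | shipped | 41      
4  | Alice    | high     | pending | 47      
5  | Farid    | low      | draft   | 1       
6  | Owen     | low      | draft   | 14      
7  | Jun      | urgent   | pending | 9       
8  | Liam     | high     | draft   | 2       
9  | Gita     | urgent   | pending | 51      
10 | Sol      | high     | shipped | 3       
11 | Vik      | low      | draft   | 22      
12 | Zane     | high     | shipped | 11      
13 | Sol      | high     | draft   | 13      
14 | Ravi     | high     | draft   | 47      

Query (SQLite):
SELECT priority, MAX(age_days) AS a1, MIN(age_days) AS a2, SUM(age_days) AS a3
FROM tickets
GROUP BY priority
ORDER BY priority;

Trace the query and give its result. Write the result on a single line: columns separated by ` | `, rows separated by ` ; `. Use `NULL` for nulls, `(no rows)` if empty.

high | 47 | 2 | 123 ; low | 57 | 1 | 94 ; med | 4 | 4 | 4 ; urgent | 51 | 9 | 101

Group tickets by priority.
Per group compute: MAX(age_days), MIN(age_days), SUM(age_days).
  high: ids {4, 8, 10, 12, 13, 14} → MAX(age_days)=47, MIN(age_days)=2, SUM(age_days)=123
  low: ids {1, 5, 6, 11} → MAX(age_days)=57, MIN(age_days)=1, SUM(age_days)=94
  med: ids {2} → MAX(age_days)=4, MIN(age_days)=4, SUM(age_days)=4
  urgent: ids {3, 7, 9} → MAX(age_days)=51, MIN(age_days)=9, SUM(age_days)=101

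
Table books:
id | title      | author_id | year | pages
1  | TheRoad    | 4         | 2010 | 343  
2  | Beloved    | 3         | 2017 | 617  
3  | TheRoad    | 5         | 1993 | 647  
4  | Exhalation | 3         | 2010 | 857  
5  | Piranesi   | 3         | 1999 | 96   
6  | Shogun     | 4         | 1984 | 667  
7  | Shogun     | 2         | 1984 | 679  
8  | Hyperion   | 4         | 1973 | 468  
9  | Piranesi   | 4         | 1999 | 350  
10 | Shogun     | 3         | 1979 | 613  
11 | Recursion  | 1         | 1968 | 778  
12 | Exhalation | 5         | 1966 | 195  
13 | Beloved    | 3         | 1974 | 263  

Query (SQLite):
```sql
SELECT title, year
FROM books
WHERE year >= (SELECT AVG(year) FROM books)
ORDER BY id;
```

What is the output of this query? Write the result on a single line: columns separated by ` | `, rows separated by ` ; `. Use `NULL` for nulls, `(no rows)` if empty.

TheRoad | 2010 ; Beloved | 2017 ; TheRoad | 1993 ; Exhalation | 2010 ; Piranesi | 1999 ; Piranesi | 1999

Scalar subquery: AVG(year) over all books rows = 1988.923077 (≈; comparison uses full precision).
Keep rows where year >= that value.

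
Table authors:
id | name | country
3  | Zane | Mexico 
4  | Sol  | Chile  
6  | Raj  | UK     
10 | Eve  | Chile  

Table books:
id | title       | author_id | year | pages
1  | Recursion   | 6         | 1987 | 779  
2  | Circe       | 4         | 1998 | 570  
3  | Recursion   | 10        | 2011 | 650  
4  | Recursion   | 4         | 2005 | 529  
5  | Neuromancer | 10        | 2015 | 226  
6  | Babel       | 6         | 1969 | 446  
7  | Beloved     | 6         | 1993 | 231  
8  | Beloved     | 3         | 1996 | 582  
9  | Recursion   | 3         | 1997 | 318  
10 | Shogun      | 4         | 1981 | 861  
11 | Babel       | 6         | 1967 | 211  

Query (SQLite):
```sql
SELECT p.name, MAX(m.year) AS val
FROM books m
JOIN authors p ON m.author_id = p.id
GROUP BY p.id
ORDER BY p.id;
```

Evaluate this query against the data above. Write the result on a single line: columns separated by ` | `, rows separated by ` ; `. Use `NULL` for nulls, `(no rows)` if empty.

Zane | 1997 ; Sol | 2005 ; Raj | 1993 ; Eve | 2015

Join each books row to its authors via author_id.
Group joined rows by authors.id; compute MAX(m.year) per group.
  3: ids {8, 9} → MAX(m.year)=1997
  4: ids {2, 4, 10} → MAX(m.year)=2005
  6: ids {1, 6, 7, 11} → MAX(m.year)=1993
  10: ids {3, 5} → MAX(m.year)=2015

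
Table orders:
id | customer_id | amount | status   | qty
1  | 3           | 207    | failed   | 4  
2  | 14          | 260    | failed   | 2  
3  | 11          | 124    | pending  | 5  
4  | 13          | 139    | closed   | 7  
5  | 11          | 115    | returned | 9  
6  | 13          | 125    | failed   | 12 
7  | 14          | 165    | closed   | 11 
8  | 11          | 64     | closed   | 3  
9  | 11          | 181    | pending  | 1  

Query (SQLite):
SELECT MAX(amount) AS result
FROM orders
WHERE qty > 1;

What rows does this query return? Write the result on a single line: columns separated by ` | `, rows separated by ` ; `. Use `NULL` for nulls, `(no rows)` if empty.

260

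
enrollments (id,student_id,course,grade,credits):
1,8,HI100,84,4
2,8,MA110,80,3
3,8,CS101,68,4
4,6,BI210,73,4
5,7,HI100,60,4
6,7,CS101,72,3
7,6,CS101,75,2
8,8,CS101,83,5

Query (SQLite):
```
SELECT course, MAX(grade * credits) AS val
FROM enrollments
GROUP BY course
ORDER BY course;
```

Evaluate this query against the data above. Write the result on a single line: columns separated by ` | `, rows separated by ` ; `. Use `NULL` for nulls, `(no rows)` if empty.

BI210 | 292 ; CS101 | 415 ; HI100 | 336 ; MA110 | 240

For each row compute grade * credits.
Group by course; take MAX of the expression per group.
  BI210: ids {4} → MAX(grade * credits)=292
  CS101: ids {3, 6, 7, 8} → MAX(grade * credits)=415
  HI100: ids {1, 5} → MAX(grade * credits)=336
  MA110: ids {2} → MAX(grade * credits)=240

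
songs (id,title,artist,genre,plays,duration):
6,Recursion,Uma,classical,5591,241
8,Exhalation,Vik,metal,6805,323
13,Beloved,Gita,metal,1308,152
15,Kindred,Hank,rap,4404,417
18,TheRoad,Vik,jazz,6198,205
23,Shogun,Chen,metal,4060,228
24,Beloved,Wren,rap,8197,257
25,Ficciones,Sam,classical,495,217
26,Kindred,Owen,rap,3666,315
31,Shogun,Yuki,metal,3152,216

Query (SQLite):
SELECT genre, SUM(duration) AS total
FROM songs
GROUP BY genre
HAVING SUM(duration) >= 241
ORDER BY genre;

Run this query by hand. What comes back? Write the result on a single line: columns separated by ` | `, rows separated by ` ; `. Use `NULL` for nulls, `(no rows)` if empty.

classical | 458 ; metal | 919 ; rap | 989

Partition songs by genre; compute SUM(duration) within each group.
HAVING: keep groups where SUM(duration) >= 241.
  classical: ids {6, 25} → SUM(duration)=458
  jazz: ids {18} → SUM(duration)=205
  metal: ids {8, 13, 23, 31} → SUM(duration)=919
  rap: ids {15, 24, 26} → SUM(duration)=989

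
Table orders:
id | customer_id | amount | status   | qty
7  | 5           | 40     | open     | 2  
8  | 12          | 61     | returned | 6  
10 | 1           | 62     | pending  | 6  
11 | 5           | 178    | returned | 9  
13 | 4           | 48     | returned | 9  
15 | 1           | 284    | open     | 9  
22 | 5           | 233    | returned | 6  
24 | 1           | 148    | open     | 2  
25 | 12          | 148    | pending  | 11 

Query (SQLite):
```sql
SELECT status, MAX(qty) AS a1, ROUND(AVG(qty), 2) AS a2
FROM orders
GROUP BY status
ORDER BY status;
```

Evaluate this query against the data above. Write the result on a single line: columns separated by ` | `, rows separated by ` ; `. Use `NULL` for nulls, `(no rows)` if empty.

open | 9 | 4.33 ; pending | 11 | 8.5 ; returned | 9 | 7.5

Group orders by status.
Per group compute: MAX(qty), ROUND(AVG(qty), 2).
  open: ids {7, 15, 24} → MAX(qty)=9, ROUND(AVG(qty), 2)=4.33
  pending: ids {10, 25} → MAX(qty)=11, ROUND(AVG(qty), 2)=8.5
  returned: ids {8, 11, 13, 22} → MAX(qty)=9, ROUND(AVG(qty), 2)=7.5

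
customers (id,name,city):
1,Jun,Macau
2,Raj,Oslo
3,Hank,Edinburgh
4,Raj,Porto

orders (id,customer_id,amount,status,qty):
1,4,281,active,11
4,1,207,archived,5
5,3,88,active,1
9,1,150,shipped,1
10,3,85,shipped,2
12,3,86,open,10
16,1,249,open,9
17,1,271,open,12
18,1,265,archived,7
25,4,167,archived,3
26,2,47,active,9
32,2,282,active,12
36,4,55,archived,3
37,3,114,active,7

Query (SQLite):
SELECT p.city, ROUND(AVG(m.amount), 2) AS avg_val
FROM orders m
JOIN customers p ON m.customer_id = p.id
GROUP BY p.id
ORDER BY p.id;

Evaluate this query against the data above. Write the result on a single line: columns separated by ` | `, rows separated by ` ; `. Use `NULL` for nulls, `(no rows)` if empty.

Macau | 228.4 ; Oslo | 164.5 ; Edinburgh | 93.25 ; Porto | 167.67

Join each orders row to its customers via customer_id.
Group joined rows by customers.id; compute ROUND(AVG(m.amount), 2) per group.
  1: ids {4, 9, 16, 17, 18} → ROUND(AVG(m.amount), 2)=228.4
  2: ids {26, 32} → ROUND(AVG(m.amount), 2)=164.5
  3: ids {5, 10, 12, 37} → ROUND(AVG(m.amount), 2)=93.25
  4: ids {1, 25, 36} → ROUND(AVG(m.amount), 2)=167.67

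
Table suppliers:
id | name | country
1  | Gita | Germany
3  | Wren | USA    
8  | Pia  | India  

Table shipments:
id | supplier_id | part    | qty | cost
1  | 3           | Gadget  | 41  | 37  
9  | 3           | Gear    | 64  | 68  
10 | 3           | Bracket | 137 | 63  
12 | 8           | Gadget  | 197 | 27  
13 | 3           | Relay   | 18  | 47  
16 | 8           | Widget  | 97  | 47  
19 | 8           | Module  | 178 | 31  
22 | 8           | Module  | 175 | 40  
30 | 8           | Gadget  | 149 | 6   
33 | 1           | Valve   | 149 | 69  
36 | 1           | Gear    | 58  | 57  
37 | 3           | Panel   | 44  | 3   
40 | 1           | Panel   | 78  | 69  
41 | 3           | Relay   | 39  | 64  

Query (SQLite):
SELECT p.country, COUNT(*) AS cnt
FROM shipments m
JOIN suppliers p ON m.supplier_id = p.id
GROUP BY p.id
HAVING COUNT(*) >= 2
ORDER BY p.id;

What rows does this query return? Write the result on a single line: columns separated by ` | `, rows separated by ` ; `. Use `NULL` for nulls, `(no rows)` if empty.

Germany | 3 ; USA | 6 ; India | 5

Join each shipments row to its suppliers via supplier_id.
Group joined rows by suppliers.id; compute COUNT(*) per group.
HAVING: keep groups with count ≥ 2.
  1: ids {33, 36, 40} → COUNT(*)=3
  3: ids {1, 9, 10, 13, 37, 41} → COUNT(*)=6
  8: ids {12, 16, 19, 22, 30} → COUNT(*)=5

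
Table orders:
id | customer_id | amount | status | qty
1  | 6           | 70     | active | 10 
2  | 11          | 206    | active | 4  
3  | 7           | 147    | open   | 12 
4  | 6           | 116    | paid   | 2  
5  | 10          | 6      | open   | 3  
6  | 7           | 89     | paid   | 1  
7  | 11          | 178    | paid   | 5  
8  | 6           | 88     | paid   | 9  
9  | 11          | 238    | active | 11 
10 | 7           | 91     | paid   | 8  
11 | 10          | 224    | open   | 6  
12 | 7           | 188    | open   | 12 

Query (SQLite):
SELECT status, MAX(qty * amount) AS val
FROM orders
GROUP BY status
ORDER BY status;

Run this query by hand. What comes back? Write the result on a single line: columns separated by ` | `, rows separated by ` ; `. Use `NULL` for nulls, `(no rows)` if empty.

active | 2618 ; open | 2256 ; paid | 890

For each row compute qty * amount.
Group by status; take MAX of the expression per group.
  active: ids {1, 2, 9} → MAX(qty * amount)=2618
  open: ids {3, 5, 11, 12} → MAX(qty * amount)=2256
  paid: ids {4, 6, 7, 8, 10} → MAX(qty * amount)=890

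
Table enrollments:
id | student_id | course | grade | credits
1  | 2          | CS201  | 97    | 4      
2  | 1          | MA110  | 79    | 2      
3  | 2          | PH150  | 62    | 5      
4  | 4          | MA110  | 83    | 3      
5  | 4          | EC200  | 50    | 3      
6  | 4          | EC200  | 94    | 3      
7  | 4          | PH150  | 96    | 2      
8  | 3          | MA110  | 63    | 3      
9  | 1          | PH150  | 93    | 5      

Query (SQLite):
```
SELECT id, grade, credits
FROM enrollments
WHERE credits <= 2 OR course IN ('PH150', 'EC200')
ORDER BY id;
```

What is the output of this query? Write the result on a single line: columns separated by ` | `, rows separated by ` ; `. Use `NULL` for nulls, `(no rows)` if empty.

2 | 79 | 2 ; 3 | 62 | 5 ; 5 | 50 | 3 ; 6 | 94 | 3 ; 7 | 96 | 2 ; 9 | 93 | 5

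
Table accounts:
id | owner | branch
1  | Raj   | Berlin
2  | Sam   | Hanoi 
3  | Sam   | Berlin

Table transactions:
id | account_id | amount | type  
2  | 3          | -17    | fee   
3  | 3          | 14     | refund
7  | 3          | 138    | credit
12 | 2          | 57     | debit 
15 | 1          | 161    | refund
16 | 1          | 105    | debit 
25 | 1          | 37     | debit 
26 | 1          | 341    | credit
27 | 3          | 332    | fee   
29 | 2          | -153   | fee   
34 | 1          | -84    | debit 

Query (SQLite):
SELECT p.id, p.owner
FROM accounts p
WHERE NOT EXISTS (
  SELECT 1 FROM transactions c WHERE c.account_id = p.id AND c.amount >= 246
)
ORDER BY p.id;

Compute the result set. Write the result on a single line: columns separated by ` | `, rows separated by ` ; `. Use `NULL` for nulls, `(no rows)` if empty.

For each accounts row, check whether any transactions with matching account_id has amount >= 246.
Keep rows where that is false.

2 | Sam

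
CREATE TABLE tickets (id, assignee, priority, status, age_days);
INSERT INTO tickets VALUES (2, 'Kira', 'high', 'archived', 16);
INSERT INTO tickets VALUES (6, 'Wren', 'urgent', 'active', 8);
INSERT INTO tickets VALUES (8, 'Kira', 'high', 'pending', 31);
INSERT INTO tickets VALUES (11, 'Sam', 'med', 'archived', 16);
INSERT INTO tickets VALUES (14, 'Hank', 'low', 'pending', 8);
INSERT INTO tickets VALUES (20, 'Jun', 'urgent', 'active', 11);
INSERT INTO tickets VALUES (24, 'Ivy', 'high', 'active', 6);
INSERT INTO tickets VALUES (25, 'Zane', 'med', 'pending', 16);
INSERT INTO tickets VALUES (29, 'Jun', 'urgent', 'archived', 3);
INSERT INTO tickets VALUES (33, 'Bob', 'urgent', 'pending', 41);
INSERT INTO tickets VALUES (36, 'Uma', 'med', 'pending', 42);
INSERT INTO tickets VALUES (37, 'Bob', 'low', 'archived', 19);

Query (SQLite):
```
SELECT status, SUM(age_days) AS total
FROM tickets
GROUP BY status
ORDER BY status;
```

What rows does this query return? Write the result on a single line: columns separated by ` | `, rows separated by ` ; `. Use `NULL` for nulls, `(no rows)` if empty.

active | 25 ; archived | 54 ; pending | 138

Partition tickets by status; compute SUM(age_days) within each group.
  active: ids {6, 20, 24} → SUM(age_days)=25
  archived: ids {2, 11, 29, 37} → SUM(age_days)=54
  pending: ids {8, 14, 25, 33, 36} → SUM(age_days)=138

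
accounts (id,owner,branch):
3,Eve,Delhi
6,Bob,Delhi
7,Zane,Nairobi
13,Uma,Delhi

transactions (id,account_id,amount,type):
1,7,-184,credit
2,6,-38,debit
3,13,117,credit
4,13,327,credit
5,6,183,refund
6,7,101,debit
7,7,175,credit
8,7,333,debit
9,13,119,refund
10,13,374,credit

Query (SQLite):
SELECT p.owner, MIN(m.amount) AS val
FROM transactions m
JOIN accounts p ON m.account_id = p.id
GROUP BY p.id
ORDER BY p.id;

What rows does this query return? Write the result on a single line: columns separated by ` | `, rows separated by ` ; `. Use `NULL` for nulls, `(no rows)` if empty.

Bob | -38 ; Zane | -184 ; Uma | 117

Join each transactions row to its accounts via account_id.
Group joined rows by accounts.id; compute MIN(m.amount) per group.
  6: ids {2, 5} → MIN(m.amount)=-38
  7: ids {1, 6, 7, 8} → MIN(m.amount)=-184
  13: ids {3, 4, 9, 10} → MIN(m.amount)=117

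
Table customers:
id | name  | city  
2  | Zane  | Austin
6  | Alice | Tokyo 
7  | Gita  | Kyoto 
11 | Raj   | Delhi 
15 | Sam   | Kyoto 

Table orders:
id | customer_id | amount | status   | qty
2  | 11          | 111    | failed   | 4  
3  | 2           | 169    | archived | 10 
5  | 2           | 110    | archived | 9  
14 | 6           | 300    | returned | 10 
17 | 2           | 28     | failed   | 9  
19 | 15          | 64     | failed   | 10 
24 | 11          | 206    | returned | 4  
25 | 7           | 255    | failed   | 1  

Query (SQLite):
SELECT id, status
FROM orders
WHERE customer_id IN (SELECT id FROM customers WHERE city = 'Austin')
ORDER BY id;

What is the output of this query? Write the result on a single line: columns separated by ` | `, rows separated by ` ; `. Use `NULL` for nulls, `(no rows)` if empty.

3 | archived ; 5 | archived ; 17 | failed

Inner query: customers.id where city = 'Austin'.
Outer: keep orders rows whose customer_id is in that set.
Inner query → {2}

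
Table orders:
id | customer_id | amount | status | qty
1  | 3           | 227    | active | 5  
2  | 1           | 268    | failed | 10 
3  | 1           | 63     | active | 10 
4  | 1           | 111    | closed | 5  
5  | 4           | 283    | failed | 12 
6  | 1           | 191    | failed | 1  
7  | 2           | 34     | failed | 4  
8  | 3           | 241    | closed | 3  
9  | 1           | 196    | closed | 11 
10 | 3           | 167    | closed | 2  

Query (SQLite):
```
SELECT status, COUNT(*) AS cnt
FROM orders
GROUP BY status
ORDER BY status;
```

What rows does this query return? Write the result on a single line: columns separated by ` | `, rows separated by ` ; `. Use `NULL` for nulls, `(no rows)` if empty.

Partition orders by status; compute COUNT(*) within each group.
  active: ids {1, 3} → COUNT(*)=2
  closed: ids {4, 8, 9, 10} → COUNT(*)=4
  failed: ids {2, 5, 6, 7} → COUNT(*)=4

active | 2 ; closed | 4 ; failed | 4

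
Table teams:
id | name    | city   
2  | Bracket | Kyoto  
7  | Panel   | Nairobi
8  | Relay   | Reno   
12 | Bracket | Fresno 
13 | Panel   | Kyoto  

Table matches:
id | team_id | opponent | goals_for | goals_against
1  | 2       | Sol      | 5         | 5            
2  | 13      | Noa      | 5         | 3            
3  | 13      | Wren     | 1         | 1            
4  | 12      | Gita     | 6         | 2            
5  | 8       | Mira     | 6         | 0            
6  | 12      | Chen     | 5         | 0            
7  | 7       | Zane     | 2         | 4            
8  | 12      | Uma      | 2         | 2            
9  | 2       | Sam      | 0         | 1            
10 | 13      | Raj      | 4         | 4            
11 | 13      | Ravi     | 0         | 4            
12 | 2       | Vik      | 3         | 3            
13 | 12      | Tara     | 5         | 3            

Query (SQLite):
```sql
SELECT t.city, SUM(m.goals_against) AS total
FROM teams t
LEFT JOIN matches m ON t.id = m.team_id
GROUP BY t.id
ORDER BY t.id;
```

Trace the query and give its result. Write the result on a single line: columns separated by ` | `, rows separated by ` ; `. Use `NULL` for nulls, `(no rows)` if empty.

LEFT JOIN keeps every teams row; unmatched ones get NULL for matches columns.
Group by teams.id and compute SUM(m.goals_against). SUM over an all-NULL group is NULL.
  2: ids {1, 9, 12} → SUM(m.goals_against)=9
  7: ids {7} → SUM(m.goals_against)=4
  8: ids {5} → SUM(m.goals_against)=0
  12: ids {4, 6, 8, 13} → SUM(m.goals_against)=7
  13: ids {2, 3, 10, 11} → SUM(m.goals_against)=12

Kyoto | 9 ; Nairobi | 4 ; Reno | 0 ; Fresno | 7 ; Kyoto | 12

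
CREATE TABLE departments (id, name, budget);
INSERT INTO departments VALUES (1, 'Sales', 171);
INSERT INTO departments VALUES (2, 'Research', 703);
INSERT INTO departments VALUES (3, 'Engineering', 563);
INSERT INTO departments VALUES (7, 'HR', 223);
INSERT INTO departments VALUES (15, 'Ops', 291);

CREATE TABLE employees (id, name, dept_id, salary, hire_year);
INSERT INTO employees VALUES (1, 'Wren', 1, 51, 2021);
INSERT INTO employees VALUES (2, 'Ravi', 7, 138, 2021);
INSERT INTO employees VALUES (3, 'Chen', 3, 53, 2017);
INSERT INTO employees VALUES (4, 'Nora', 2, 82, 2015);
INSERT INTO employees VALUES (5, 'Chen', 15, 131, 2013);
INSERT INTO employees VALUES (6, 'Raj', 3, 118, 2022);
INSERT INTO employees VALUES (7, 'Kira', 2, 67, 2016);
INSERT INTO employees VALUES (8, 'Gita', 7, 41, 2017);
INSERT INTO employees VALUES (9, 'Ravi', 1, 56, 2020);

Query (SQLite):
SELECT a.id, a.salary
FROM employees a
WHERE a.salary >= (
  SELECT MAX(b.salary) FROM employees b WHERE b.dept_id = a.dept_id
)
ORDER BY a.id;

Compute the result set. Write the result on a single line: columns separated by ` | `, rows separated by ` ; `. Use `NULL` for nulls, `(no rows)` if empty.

2 | 138 ; 4 | 82 ; 5 | 131 ; 6 | 118 ; 9 | 56

For each employees row a, compute MAX(salary) over rows sharing a.dept_id.
Keep row a if a.salary >= that per-group MAX.
  dept_id=1: MAX(salary) = 56
  dept_id=2: MAX(salary) = 82
  dept_id=3: MAX(salary) = 118
  dept_id=7: MAX(salary) = 138
  dept_id=15: MAX(salary) = 131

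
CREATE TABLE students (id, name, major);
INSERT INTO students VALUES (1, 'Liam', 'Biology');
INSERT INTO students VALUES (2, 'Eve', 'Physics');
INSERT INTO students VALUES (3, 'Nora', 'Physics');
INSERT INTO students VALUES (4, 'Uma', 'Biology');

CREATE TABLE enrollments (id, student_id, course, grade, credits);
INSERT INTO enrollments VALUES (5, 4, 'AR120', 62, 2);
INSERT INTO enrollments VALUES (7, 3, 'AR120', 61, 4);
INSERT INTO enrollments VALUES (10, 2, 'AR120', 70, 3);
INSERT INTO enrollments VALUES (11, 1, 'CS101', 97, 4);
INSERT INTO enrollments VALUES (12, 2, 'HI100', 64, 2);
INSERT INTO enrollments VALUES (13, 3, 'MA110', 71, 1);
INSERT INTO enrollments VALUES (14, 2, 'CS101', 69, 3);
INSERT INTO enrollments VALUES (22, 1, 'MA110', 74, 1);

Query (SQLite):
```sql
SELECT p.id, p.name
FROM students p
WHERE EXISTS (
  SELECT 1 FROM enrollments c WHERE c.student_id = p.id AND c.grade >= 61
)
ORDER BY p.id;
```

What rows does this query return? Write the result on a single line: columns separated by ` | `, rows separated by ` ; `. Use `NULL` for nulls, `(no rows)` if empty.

For each students row, check whether any enrollments with matching student_id has grade >= 61.
Keep rows where that is true.

1 | Liam ; 2 | Eve ; 3 | Nora ; 4 | Uma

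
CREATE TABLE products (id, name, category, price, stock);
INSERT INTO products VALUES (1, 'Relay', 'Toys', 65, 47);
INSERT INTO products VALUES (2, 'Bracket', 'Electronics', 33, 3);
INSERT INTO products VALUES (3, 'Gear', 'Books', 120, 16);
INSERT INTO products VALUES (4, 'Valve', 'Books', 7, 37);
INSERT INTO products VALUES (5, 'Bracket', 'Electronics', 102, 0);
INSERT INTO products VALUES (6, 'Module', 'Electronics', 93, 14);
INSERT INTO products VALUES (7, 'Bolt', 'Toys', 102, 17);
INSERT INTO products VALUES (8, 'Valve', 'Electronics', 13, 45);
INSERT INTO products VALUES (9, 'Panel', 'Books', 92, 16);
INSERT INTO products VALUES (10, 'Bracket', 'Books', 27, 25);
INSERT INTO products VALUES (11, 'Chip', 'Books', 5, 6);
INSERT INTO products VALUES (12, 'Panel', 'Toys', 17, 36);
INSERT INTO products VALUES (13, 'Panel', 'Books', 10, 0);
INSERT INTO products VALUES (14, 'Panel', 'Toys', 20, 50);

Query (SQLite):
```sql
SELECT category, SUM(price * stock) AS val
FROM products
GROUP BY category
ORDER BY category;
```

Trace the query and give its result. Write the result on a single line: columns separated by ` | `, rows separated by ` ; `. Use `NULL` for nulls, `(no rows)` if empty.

For each row compute price * stock.
Group by category; take SUM of the expression per group.
  Books: ids {3, 4, 9, 10, 11, 13} → SUM(price * stock)=4356
  Electronics: ids {2, 5, 6, 8} → SUM(price * stock)=1986
  Toys: ids {1, 7, 12, 14} → SUM(price * stock)=6401

Books | 4356 ; Electronics | 1986 ; Toys | 6401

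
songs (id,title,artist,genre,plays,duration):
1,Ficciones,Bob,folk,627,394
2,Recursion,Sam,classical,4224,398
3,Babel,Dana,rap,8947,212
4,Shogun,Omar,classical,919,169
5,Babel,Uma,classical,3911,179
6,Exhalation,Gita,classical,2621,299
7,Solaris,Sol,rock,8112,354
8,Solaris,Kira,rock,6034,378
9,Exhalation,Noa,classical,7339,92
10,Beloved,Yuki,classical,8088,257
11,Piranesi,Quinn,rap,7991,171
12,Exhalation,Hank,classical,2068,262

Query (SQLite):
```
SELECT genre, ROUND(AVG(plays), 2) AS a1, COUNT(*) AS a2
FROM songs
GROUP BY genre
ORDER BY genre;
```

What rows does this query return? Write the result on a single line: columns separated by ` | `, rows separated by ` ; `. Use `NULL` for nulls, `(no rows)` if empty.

classical | 4167.14 | 7 ; folk | 627 | 1 ; rap | 8469 | 2 ; rock | 7073 | 2

Group songs by genre.
Per group compute: ROUND(AVG(plays), 2), COUNT(*).
  classical: ids {2, 4, 5, 6, 9, 10, 12} → ROUND(AVG(plays), 2)=4167.14, COUNT(*)=7
  folk: ids {1} → ROUND(AVG(plays), 2)=627, COUNT(*)=1
  rap: ids {3, 11} → ROUND(AVG(plays), 2)=8469, COUNT(*)=2
  rock: ids {7, 8} → ROUND(AVG(plays), 2)=7073, COUNT(*)=2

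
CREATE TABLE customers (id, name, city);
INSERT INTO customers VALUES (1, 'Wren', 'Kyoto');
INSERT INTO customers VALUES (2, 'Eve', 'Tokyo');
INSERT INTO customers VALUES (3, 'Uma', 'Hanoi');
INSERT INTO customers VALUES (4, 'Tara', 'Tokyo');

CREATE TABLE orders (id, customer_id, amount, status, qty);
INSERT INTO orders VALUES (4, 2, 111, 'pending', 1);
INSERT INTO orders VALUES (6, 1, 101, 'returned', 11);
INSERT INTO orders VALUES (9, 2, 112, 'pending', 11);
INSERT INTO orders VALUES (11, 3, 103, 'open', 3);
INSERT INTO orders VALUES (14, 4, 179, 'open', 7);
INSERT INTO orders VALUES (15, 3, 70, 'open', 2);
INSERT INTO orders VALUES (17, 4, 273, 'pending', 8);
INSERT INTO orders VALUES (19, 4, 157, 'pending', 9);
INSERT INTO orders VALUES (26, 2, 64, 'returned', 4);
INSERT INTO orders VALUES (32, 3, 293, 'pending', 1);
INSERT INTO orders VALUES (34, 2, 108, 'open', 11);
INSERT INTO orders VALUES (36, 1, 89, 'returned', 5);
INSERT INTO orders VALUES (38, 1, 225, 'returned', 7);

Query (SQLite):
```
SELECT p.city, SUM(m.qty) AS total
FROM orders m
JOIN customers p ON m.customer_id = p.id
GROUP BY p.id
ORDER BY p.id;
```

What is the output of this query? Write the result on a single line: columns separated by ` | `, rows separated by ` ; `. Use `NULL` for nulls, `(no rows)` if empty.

Join each orders row to its customers via customer_id.
Group joined rows by customers.id; compute SUM(m.qty) per group.
  1: ids {6, 36, 38} → SUM(m.qty)=23
  2: ids {4, 9, 26, 34} → SUM(m.qty)=27
  3: ids {11, 15, 32} → SUM(m.qty)=6
  4: ids {14, 17, 19} → SUM(m.qty)=24

Kyoto | 23 ; Tokyo | 27 ; Hanoi | 6 ; Tokyo | 24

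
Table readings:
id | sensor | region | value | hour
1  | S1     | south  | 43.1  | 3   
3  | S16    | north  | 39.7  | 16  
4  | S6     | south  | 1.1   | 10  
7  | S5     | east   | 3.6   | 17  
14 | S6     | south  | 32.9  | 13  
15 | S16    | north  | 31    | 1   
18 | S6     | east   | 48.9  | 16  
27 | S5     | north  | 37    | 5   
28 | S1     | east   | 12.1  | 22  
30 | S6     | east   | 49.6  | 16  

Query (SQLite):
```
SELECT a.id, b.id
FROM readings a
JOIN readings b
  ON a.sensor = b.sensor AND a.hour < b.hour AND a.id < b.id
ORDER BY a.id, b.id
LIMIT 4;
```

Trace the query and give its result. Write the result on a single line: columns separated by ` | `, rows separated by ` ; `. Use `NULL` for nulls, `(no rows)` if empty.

Pairs (a,b) with same sensor, a.hour < b.hour, a.id < b.id.
sensor groups: S1:{1,28} S16:{3,15} S5:{7,27} S6:{4,14,18,30}
Ordered by (a.id, b.id); first 4.

1 | 28 ; 4 | 14 ; 4 | 18 ; 4 | 30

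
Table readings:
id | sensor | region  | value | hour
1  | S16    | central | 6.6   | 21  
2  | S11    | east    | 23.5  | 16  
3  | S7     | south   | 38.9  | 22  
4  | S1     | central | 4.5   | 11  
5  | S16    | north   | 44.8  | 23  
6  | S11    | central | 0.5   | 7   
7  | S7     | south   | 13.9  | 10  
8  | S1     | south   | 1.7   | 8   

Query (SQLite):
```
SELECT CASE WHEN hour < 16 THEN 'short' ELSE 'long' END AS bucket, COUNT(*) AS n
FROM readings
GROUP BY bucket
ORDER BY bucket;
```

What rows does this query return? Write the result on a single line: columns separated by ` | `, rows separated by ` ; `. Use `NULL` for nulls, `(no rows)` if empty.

long | 4 ; short | 4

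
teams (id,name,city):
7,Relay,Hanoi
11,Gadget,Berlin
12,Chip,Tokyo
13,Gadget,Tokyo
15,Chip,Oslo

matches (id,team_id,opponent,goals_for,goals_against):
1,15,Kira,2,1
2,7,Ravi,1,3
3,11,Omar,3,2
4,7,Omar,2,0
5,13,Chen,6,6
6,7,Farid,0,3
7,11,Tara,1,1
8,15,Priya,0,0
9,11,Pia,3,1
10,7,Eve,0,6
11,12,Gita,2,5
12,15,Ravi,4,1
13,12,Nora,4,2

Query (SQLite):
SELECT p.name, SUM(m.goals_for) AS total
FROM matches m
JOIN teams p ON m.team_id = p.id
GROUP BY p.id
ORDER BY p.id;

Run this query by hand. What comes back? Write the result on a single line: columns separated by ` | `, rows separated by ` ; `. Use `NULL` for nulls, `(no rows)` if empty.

Join each matches row to its teams via team_id.
Group joined rows by teams.id; compute SUM(m.goals_for) per group.
  7: ids {2, 4, 6, 10} → SUM(m.goals_for)=3
  11: ids {3, 7, 9} → SUM(m.goals_for)=7
  12: ids {11, 13} → SUM(m.goals_for)=6
  13: ids {5} → SUM(m.goals_for)=6
  15: ids {1, 8, 12} → SUM(m.goals_for)=6

Relay | 3 ; Gadget | 7 ; Chip | 6 ; Gadget | 6 ; Chip | 6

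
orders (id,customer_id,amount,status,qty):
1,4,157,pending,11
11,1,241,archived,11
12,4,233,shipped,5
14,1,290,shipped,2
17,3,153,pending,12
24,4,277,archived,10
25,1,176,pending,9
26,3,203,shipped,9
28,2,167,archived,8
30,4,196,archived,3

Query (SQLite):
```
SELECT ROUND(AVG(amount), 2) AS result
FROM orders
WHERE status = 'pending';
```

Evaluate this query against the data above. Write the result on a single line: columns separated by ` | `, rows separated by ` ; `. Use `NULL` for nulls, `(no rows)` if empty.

162

Rows where status='pending' → amount values: [157, 153, 176].
AVG = 486 / 3 (rounded to 2 dp).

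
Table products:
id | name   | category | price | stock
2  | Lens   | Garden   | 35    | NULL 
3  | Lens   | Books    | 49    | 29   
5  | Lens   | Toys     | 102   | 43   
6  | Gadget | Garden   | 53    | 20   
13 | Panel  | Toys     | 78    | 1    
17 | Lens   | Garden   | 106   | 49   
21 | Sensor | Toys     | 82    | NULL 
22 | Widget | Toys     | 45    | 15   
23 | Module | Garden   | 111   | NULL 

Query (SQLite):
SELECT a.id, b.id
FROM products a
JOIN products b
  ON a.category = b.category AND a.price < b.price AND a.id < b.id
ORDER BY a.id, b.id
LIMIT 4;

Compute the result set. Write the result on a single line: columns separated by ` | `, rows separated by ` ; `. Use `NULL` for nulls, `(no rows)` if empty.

2 | 6 ; 2 | 17 ; 2 | 23 ; 6 | 17

Pairs (a,b) with same category, a.price < b.price, a.id < b.id.
category groups: Books:{3} Garden:{2,6,17,23} Toys:{5,13,21,22}
Ordered by (a.id, b.id); first 4.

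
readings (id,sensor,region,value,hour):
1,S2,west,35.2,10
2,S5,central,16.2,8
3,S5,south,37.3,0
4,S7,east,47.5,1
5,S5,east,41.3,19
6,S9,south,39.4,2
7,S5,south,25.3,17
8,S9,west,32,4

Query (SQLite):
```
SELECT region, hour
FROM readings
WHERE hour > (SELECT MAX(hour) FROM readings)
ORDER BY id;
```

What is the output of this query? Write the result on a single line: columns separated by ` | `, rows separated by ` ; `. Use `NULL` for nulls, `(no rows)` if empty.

Scalar subquery: MAX(hour) over all readings rows = 19.
Keep rows where hour > that value.

(no rows)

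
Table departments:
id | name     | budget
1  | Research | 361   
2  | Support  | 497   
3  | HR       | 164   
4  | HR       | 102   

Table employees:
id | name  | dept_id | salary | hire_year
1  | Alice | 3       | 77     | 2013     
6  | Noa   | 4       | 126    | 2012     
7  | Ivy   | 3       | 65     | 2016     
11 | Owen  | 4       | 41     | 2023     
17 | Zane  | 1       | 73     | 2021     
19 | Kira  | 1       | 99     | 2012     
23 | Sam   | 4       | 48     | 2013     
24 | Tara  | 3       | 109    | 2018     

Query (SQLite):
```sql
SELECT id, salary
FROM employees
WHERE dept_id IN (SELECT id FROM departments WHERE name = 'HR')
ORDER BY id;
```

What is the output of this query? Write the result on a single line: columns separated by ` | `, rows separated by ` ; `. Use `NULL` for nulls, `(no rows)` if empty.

Inner query: departments.id where name = 'HR'.
Outer: keep employees rows whose dept_id is in that set.
Inner query → {3, 4}

1 | 77 ; 6 | 126 ; 7 | 65 ; 11 | 41 ; 23 | 48 ; 24 | 109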